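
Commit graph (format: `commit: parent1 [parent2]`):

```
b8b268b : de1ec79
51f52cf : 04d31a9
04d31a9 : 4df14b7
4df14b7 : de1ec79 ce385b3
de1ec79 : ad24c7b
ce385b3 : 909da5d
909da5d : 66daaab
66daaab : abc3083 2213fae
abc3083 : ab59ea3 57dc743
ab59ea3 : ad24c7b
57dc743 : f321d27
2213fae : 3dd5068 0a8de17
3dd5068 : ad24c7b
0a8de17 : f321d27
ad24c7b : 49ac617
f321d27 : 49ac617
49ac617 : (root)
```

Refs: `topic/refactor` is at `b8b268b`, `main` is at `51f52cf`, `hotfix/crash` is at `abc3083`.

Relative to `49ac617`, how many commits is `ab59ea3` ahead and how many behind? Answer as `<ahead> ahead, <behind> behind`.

Reachable from ab59ea3: {49ac617, ab59ea3, ad24c7b}.
Reachable from 49ac617: {49ac617}.
Only in ab59ea3's history (ahead): {ab59ea3, ad24c7b} — 2.
Only in 49ac617's history (behind): {} — 0.

2 ahead, 0 behind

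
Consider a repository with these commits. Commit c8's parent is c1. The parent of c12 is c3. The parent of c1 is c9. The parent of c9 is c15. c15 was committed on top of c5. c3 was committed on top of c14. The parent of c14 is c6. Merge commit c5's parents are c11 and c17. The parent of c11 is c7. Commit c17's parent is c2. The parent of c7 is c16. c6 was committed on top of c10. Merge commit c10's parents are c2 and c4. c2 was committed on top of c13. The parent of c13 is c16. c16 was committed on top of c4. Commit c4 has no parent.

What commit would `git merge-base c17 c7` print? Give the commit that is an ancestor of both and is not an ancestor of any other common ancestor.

Ancestors of c17: {c13, c16, c17, c2, c4}.
Ancestors of c7: {c16, c4, c7}.
Common ancestors: {c16, c4}.
Among these, c16 is not an ancestor of any other common ancestor — it is the merge base.

c16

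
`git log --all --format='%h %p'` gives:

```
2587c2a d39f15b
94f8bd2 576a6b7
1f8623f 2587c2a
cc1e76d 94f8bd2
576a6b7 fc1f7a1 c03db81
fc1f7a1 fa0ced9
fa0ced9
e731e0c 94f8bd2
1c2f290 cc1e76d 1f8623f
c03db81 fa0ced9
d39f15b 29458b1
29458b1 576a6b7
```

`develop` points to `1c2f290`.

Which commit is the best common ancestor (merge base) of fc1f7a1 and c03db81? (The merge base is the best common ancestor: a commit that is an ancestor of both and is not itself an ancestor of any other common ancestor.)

fa0ced9

Ancestors of fc1f7a1: {fa0ced9, fc1f7a1}.
Ancestors of c03db81: {c03db81, fa0ced9}.
Common ancestors: {fa0ced9}.
The only common ancestor is fa0ced9, so it is the merge base.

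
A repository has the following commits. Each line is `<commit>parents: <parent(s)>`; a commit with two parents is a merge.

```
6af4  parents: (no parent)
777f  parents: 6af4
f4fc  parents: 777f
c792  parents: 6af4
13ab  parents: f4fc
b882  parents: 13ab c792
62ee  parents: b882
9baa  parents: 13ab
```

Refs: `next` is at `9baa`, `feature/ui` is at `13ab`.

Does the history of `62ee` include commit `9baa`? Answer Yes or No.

Ancestors of 62ee: {13ab, 62ee, 6af4, 777f, b882, c792, f4fc}.
9baa is not in that set, so it is not an ancestor of 62ee.

No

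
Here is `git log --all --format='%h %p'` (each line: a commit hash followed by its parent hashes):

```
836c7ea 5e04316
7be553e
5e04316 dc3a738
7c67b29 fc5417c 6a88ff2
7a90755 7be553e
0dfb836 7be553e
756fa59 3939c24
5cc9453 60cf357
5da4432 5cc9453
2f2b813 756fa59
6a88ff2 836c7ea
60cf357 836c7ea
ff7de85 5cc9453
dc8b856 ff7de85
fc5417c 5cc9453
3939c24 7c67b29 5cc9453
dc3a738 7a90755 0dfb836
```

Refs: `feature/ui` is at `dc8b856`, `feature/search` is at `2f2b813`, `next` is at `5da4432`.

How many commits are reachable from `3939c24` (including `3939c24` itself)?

12

Walking parent pointers from 3939c24: reachable set = {0dfb836, 3939c24, 5cc9453, 5e04316, 60cf357, 6a88ff2, 7a90755, 7be553e, 7c67b29, 836c7ea, dc3a738, fc5417c}.
That is 12 commits.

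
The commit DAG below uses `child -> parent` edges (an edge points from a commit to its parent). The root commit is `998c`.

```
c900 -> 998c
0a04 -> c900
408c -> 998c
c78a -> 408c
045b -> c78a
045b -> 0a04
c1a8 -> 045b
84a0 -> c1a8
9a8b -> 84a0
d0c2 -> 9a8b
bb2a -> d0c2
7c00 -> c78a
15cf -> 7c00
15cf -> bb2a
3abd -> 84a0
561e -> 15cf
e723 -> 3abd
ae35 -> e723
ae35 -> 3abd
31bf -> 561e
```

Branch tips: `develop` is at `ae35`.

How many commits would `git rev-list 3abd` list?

9

Walking parent pointers from 3abd: reachable set = {045b, 0a04, 3abd, 408c, 84a0, 998c, c1a8, c78a, c900}.
That is 9 commits.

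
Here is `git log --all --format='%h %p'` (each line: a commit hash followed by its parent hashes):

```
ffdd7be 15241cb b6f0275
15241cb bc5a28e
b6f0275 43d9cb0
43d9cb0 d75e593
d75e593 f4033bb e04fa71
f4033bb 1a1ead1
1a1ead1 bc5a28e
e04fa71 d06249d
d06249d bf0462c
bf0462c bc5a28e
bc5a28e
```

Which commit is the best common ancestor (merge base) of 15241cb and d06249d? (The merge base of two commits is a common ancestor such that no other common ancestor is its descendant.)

bc5a28e

Ancestors of 15241cb: {15241cb, bc5a28e}.
Ancestors of d06249d: {bc5a28e, bf0462c, d06249d}.
Common ancestors: {bc5a28e}.
The only common ancestor is bc5a28e, so it is the merge base.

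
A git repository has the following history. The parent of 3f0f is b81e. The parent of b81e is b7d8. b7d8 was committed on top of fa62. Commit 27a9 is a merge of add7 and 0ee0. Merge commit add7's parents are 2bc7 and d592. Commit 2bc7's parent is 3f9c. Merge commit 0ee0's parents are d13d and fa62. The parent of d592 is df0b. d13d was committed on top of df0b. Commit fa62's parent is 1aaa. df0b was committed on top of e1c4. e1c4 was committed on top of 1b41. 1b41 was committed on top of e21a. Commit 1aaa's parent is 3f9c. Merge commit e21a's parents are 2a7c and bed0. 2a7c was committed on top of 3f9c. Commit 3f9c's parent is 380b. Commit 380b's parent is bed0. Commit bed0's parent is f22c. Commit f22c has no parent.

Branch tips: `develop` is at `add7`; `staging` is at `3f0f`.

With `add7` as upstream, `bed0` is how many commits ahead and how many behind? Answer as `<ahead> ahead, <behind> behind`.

Reachable from bed0: {bed0, f22c}.
Reachable from add7: {1b41, 2a7c, 2bc7, 380b, 3f9c, add7, bed0, d592, df0b, e1c4, e21a, f22c}.
Only in bed0's history (ahead): {} — 0.
Only in add7's history (behind): {1b41, 2a7c, 2bc7, 380b, 3f9c, add7, d592, df0b, e1c4, e21a} — 10.

0 ahead, 10 behind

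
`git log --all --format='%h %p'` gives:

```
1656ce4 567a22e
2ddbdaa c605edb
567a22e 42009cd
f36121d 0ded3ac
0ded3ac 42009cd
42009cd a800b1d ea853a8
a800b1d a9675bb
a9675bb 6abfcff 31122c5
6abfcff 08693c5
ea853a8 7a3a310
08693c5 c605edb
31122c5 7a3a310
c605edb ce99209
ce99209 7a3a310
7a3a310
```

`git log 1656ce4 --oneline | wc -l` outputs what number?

12

Walking parent pointers from 1656ce4: reachable set = {08693c5, 1656ce4, 31122c5, 42009cd, 567a22e, 6abfcff, 7a3a310, a800b1d, a9675bb, c605edb, ce99209, ea853a8}.
That is 12 commits.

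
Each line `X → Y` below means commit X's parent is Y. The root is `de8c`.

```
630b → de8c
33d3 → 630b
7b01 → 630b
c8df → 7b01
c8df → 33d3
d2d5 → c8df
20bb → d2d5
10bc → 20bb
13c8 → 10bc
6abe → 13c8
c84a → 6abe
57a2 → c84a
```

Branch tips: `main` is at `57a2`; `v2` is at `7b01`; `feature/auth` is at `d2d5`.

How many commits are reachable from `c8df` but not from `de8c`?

4

Reachable from c8df: {33d3, 630b, 7b01, c8df, de8c}.
Reachable from de8c: {de8c}.
In c8df's history but not de8c's: {33d3, 630b, 7b01, c8df} — 4 commits.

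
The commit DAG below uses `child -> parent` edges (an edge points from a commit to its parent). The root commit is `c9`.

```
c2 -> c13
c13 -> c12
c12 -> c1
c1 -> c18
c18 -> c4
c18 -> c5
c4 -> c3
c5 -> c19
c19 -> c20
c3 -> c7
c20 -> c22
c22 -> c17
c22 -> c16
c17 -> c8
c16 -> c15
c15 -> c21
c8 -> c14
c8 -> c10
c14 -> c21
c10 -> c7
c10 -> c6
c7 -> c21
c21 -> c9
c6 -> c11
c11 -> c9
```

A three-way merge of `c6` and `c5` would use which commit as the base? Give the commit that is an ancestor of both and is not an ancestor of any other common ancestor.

c6

Ancestors of c6: {c11, c6, c9}.
Ancestors of c5: {c10, c11, c14, c15, c16, c17, c19, c20, c21, c22, c5, c6, c7, c8, c9}.
Common ancestors: {c11, c6, c9}.
Among these, c6 is not an ancestor of any other common ancestor — it is the merge base.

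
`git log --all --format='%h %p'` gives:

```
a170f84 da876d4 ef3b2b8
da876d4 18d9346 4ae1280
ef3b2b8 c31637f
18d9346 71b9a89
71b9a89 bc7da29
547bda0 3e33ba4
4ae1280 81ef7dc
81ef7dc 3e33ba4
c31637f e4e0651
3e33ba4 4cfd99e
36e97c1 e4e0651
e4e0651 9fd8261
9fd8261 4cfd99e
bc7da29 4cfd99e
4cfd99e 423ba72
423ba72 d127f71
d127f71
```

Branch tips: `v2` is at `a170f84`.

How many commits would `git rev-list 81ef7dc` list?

5

Walking parent pointers from 81ef7dc: reachable set = {3e33ba4, 423ba72, 4cfd99e, 81ef7dc, d127f71}.
That is 5 commits.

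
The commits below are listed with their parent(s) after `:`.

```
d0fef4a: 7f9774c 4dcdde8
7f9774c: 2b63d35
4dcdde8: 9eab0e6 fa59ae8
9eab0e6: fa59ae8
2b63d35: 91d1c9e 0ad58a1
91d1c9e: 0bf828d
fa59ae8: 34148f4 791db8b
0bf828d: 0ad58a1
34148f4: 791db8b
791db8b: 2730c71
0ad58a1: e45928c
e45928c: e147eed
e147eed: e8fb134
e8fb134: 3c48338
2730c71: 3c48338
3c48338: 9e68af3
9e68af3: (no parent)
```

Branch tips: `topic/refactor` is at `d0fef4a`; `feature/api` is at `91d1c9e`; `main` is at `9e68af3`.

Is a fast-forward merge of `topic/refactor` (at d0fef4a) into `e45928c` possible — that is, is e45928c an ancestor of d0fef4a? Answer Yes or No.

A fast-forward from e45928c to d0fef4a is possible iff e45928c is an ancestor of d0fef4a.
Ancestors of d0fef4a: {0ad58a1, 0bf828d, 2730c71, 2b63d35, 34148f4, 3c48338, 4dcdde8, 791db8b, 7f9774c, 91d1c9e, 9e68af3, 9eab0e6, d0fef4a, e147eed, e45928c, e8fb134, fa59ae8}.
e45928c is among them, so fast-forward is possible.

Yes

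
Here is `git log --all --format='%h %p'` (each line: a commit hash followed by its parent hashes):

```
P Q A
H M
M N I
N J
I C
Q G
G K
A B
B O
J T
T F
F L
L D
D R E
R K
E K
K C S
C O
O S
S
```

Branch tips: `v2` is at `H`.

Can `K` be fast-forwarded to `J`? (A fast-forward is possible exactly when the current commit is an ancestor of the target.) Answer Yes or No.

Yes

A fast-forward from K to J is possible iff K is an ancestor of J.
Ancestors of J: {C, D, E, F, J, K, L, O, R, S, T}.
K is among them, so fast-forward is possible.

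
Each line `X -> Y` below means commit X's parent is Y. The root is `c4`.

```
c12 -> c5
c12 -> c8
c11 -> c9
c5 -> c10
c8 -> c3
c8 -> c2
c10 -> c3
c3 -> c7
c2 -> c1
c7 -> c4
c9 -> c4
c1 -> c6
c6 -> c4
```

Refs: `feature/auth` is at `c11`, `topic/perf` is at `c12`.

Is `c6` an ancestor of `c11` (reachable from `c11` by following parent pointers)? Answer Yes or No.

No

Ancestors of c11: {c11, c4, c9}.
c6 is not in that set, so it is not an ancestor of c11.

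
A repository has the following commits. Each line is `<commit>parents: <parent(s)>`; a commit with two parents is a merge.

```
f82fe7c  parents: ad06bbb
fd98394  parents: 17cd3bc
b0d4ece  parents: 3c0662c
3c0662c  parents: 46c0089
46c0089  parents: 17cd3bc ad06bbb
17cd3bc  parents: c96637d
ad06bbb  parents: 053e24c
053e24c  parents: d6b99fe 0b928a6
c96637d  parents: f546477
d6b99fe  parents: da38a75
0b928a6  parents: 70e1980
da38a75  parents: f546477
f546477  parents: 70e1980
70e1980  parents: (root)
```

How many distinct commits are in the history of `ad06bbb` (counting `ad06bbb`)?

Walking parent pointers from ad06bbb: reachable set = {053e24c, 0b928a6, 70e1980, ad06bbb, d6b99fe, da38a75, f546477}.
That is 7 commits.

7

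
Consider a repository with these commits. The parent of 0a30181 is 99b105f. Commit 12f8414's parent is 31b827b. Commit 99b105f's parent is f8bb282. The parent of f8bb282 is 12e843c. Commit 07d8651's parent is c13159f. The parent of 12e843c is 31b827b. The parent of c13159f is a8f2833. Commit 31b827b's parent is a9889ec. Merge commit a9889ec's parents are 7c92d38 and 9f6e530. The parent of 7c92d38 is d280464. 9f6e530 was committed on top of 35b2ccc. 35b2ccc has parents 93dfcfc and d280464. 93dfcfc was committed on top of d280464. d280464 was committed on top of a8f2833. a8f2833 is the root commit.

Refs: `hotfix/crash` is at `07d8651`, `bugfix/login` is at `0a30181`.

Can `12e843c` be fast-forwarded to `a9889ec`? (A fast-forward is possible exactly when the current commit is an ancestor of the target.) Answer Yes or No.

A fast-forward from 12e843c to a9889ec is possible iff 12e843c is an ancestor of a9889ec.
Ancestors of a9889ec: {35b2ccc, 7c92d38, 93dfcfc, 9f6e530, a8f2833, a9889ec, d280464}.
12e843c is not among them, so fast-forward is not possible.

No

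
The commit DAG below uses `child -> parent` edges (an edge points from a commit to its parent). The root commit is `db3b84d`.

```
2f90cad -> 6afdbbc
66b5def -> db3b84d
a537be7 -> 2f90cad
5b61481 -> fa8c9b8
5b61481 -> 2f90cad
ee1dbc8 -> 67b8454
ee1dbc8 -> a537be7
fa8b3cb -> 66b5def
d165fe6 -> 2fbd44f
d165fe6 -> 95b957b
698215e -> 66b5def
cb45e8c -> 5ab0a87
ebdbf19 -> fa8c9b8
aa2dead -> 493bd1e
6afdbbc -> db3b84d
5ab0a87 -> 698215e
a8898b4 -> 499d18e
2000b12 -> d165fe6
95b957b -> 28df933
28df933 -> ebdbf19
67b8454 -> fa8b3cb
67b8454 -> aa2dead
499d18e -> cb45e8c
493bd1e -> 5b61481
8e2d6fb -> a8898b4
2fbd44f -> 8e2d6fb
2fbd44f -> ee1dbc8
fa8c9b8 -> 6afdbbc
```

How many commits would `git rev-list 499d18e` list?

Walking parent pointers from 499d18e: reachable set = {499d18e, 5ab0a87, 66b5def, 698215e, cb45e8c, db3b84d}.
That is 6 commits.

6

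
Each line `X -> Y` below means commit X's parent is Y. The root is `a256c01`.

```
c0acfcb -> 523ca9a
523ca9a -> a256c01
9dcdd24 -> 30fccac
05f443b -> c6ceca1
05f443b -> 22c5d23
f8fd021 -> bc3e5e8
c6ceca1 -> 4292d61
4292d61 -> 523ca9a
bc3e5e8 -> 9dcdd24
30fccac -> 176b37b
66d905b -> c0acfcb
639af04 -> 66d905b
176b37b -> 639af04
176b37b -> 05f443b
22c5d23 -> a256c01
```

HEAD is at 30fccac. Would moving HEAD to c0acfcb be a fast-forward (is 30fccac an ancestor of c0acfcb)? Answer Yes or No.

A fast-forward from 30fccac to c0acfcb is possible iff 30fccac is an ancestor of c0acfcb.
Ancestors of c0acfcb: {523ca9a, a256c01, c0acfcb}.
30fccac is not among them, so fast-forward is not possible.

No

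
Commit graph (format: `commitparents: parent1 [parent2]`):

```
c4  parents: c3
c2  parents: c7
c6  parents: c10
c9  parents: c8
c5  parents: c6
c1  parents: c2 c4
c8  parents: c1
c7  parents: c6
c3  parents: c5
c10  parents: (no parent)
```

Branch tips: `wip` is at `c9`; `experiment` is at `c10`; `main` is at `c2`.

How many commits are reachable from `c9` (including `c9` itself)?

Walking parent pointers from c9: reachable set = {c1, c10, c2, c3, c4, c5, c6, c7, c8, c9}.
That is 10 commits.

10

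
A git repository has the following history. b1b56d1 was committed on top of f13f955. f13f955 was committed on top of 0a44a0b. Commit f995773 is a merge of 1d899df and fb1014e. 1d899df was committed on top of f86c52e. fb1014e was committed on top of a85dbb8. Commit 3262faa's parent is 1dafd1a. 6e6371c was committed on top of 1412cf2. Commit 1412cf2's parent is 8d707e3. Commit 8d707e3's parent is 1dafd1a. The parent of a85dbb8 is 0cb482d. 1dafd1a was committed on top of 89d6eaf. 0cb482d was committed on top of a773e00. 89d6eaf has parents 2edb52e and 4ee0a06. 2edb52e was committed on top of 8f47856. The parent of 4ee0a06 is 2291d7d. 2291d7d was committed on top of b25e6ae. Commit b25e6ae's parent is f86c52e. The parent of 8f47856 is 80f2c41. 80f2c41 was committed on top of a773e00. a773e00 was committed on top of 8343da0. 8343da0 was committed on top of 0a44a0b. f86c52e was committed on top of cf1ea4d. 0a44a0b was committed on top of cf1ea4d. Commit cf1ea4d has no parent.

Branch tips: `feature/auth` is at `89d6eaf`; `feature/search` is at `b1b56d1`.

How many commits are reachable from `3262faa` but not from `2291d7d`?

10

Reachable from 3262faa: {0a44a0b, 1dafd1a, 2291d7d, 2edb52e, 3262faa, 4ee0a06, 80f2c41, 8343da0, 89d6eaf, 8f47856, a773e00, b25e6ae, cf1ea4d, f86c52e}.
Reachable from 2291d7d: {2291d7d, b25e6ae, cf1ea4d, f86c52e}.
In 3262faa's history but not 2291d7d's: {0a44a0b, 1dafd1a, 2edb52e, 3262faa, 4ee0a06, 80f2c41, 8343da0, 89d6eaf, 8f47856, a773e00} — 10 commits.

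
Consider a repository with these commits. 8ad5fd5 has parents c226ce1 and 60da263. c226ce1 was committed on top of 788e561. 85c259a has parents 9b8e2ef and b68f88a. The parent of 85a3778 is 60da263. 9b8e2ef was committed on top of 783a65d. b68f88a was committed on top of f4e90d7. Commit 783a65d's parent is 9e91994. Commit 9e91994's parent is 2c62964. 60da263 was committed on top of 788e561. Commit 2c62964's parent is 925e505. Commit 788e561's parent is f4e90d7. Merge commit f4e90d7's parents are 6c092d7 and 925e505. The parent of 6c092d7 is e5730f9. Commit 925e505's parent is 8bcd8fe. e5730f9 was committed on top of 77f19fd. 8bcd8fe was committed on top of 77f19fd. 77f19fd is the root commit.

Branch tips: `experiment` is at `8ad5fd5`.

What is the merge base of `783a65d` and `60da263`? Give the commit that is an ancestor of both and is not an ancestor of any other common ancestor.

Ancestors of 783a65d: {2c62964, 77f19fd, 783a65d, 8bcd8fe, 925e505, 9e91994}.
Ancestors of 60da263: {60da263, 6c092d7, 77f19fd, 788e561, 8bcd8fe, 925e505, e5730f9, f4e90d7}.
Common ancestors: {77f19fd, 8bcd8fe, 925e505}.
Among these, 925e505 is not an ancestor of any other common ancestor — it is the merge base.

925e505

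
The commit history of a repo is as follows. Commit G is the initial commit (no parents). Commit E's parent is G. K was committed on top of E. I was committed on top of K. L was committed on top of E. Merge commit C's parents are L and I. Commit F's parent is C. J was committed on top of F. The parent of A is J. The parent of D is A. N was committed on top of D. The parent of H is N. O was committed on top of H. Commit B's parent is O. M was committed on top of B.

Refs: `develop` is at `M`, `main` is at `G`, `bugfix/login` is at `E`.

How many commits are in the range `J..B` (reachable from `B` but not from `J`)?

Reachable from B: {A, B, C, D, E, F, G, H, I, J, K, L, N, O}.
Reachable from J: {C, E, F, G, I, J, K, L}.
In B's history but not J's: {A, B, D, H, N, O} — 6 commits.

6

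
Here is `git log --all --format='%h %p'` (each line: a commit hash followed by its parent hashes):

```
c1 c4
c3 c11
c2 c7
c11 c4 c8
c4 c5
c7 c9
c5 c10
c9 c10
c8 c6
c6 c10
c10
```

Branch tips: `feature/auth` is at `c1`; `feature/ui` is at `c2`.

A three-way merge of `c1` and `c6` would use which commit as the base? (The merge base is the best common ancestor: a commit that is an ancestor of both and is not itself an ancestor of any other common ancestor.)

c10

Ancestors of c1: {c1, c10, c4, c5}.
Ancestors of c6: {c10, c6}.
Common ancestors: {c10}.
The only common ancestor is c10, so it is the merge base.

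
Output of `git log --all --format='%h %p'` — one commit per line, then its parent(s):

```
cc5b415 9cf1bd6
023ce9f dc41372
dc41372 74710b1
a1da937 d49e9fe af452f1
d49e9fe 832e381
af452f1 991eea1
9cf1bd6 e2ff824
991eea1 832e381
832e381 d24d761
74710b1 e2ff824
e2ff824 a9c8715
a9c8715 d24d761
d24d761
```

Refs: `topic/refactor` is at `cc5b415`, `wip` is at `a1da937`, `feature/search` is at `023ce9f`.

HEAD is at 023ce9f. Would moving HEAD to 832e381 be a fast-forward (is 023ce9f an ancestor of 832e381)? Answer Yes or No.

A fast-forward from 023ce9f to 832e381 is possible iff 023ce9f is an ancestor of 832e381.
Ancestors of 832e381: {832e381, d24d761}.
023ce9f is not among them, so fast-forward is not possible.

No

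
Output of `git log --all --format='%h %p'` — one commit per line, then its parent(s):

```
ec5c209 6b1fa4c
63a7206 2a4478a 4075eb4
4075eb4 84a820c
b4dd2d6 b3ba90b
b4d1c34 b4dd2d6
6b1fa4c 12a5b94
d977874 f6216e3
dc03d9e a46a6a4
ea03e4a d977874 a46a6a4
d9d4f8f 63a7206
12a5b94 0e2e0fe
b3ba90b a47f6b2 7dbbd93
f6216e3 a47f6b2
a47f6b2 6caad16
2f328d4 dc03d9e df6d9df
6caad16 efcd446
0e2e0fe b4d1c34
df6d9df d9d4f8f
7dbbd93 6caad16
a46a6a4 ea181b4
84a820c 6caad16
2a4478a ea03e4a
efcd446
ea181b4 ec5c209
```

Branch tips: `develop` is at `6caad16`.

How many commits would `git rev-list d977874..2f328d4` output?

Reachable from 2f328d4: {0e2e0fe, 12a5b94, 2a4478a, 2f328d4, 4075eb4, 63a7206, 6b1fa4c, 6caad16, 7dbbd93, 84a820c, a46a6a4, a47f6b2, b3ba90b, b4d1c34, b4dd2d6, d977874, d9d4f8f, dc03d9e, df6d9df, ea03e4a, ea181b4, ec5c209, efcd446, f6216e3}.
Reachable from d977874: {6caad16, a47f6b2, d977874, efcd446, f6216e3}.
In 2f328d4's history but not d977874's: {0e2e0fe, 12a5b94, 2a4478a, 2f328d4, 4075eb4, 63a7206, 6b1fa4c, 7dbbd93, 84a820c, a46a6a4, b3ba90b, b4d1c34, b4dd2d6, d9d4f8f, dc03d9e, df6d9df, ea03e4a, ea181b4, ec5c209} — 19 commits.

19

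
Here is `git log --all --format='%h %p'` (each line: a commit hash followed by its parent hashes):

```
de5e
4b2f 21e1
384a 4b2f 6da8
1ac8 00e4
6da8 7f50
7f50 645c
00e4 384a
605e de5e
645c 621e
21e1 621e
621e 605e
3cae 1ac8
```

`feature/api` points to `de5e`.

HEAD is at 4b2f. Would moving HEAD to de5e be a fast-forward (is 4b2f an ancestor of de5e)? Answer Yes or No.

A fast-forward from 4b2f to de5e is possible iff 4b2f is an ancestor of de5e.
Ancestors of de5e: {de5e}.
4b2f is not among them, so fast-forward is not possible.

No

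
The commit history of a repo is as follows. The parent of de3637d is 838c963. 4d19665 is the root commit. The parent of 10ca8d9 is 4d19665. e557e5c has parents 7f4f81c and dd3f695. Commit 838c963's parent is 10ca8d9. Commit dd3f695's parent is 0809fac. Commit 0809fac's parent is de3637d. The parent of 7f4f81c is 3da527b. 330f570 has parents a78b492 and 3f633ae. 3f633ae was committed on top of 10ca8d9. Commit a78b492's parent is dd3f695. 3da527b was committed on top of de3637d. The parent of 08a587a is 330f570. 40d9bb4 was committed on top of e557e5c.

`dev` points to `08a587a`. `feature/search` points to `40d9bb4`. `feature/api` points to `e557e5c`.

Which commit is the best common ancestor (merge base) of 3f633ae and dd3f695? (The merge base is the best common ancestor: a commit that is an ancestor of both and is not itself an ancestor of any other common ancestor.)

Ancestors of 3f633ae: {10ca8d9, 3f633ae, 4d19665}.
Ancestors of dd3f695: {0809fac, 10ca8d9, 4d19665, 838c963, dd3f695, de3637d}.
Common ancestors: {10ca8d9, 4d19665}.
Among these, 10ca8d9 is not an ancestor of any other common ancestor — it is the merge base.

10ca8d9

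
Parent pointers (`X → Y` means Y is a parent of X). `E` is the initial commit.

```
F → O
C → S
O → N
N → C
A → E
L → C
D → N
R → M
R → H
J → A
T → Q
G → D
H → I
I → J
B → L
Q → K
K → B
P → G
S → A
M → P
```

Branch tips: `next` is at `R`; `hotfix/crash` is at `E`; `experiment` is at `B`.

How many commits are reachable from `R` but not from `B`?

Reachable from R: {A, C, D, E, G, H, I, J, M, N, P, R, S}.
Reachable from B: {A, B, C, E, L, S}.
In R's history but not B's: {D, G, H, I, J, M, N, P, R} — 9 commits.

9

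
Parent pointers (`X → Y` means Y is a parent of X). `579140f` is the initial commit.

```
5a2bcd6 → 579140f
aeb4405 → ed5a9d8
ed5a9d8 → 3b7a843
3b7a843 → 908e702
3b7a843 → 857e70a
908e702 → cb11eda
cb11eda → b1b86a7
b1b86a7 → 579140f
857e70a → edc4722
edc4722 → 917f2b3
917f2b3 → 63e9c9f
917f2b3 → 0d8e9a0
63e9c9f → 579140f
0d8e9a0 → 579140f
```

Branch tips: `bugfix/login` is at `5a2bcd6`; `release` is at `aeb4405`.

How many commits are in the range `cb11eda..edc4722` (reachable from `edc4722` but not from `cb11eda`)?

4

Reachable from edc4722: {0d8e9a0, 579140f, 63e9c9f, 917f2b3, edc4722}.
Reachable from cb11eda: {579140f, b1b86a7, cb11eda}.
In edc4722's history but not cb11eda's: {0d8e9a0, 63e9c9f, 917f2b3, edc4722} — 4 commits.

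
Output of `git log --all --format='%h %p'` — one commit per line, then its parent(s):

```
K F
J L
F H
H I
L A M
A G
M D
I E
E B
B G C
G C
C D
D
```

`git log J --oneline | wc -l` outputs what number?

7

Walking parent pointers from J: reachable set = {A, C, D, G, J, L, M}.
That is 7 commits.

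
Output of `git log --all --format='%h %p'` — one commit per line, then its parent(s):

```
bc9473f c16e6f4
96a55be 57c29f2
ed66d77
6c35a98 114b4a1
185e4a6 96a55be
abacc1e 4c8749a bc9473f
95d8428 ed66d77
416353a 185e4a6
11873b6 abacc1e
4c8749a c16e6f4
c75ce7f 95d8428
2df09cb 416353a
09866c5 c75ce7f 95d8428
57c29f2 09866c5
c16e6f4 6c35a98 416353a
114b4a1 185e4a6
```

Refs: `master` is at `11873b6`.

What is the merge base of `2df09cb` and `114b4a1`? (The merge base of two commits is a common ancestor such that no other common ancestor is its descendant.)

185e4a6

Ancestors of 2df09cb: {09866c5, 185e4a6, 2df09cb, 416353a, 57c29f2, 95d8428, 96a55be, c75ce7f, ed66d77}.
Ancestors of 114b4a1: {09866c5, 114b4a1, 185e4a6, 57c29f2, 95d8428, 96a55be, c75ce7f, ed66d77}.
Common ancestors: {09866c5, 185e4a6, 57c29f2, 95d8428, 96a55be, c75ce7f, ed66d77}.
Among these, 185e4a6 is not an ancestor of any other common ancestor — it is the merge base.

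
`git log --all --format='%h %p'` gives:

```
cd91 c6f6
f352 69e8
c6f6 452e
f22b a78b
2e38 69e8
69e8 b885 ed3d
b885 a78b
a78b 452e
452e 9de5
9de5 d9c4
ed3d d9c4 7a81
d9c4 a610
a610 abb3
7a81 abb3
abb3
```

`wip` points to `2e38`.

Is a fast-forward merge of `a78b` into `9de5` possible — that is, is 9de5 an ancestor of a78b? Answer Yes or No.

Yes

A fast-forward from 9de5 to a78b is possible iff 9de5 is an ancestor of a78b.
Ancestors of a78b: {452e, 9de5, a610, a78b, abb3, d9c4}.
9de5 is among them, so fast-forward is possible.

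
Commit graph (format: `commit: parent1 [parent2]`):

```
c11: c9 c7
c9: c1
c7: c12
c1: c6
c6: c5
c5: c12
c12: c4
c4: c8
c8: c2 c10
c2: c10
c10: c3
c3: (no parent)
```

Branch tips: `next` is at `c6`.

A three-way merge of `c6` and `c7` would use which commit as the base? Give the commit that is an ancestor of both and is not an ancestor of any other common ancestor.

Ancestors of c6: {c10, c12, c2, c3, c4, c5, c6, c8}.
Ancestors of c7: {c10, c12, c2, c3, c4, c7, c8}.
Common ancestors: {c10, c12, c2, c3, c4, c8}.
Among these, c12 is not an ancestor of any other common ancestor — it is the merge base.

c12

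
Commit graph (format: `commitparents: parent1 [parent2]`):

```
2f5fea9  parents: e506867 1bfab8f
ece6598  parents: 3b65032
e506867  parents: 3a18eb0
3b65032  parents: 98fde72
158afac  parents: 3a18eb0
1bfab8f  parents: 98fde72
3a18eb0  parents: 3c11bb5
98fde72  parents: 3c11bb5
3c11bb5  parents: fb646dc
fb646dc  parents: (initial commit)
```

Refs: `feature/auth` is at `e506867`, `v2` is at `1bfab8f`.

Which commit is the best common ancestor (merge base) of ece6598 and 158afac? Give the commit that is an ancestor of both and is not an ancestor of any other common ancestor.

Ancestors of ece6598: {3b65032, 3c11bb5, 98fde72, ece6598, fb646dc}.
Ancestors of 158afac: {158afac, 3a18eb0, 3c11bb5, fb646dc}.
Common ancestors: {3c11bb5, fb646dc}.
Among these, 3c11bb5 is not an ancestor of any other common ancestor — it is the merge base.

3c11bb5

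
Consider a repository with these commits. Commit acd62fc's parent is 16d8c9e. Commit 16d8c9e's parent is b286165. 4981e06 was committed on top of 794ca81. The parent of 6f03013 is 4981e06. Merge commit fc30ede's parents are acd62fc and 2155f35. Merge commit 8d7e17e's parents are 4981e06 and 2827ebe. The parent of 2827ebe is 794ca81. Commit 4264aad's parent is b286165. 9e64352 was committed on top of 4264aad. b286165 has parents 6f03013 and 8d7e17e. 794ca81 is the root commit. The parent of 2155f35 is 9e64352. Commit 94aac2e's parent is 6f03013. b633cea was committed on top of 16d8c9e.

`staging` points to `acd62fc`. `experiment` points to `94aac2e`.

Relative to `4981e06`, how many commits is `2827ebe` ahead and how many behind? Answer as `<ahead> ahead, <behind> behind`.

Reachable from 2827ebe: {2827ebe, 794ca81}.
Reachable from 4981e06: {4981e06, 794ca81}.
Only in 2827ebe's history (ahead): {2827ebe} — 1.
Only in 4981e06's history (behind): {4981e06} — 1.

1 ahead, 1 behind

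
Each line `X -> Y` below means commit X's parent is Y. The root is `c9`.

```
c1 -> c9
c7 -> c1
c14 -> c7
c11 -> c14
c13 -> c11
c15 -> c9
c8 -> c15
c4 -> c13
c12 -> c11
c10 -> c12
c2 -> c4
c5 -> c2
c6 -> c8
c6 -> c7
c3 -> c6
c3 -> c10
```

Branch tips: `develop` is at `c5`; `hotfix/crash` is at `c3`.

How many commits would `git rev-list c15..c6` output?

Reachable from c6: {c1, c15, c6, c7, c8, c9}.
Reachable from c15: {c15, c9}.
In c6's history but not c15's: {c1, c6, c7, c8} — 4 commits.

4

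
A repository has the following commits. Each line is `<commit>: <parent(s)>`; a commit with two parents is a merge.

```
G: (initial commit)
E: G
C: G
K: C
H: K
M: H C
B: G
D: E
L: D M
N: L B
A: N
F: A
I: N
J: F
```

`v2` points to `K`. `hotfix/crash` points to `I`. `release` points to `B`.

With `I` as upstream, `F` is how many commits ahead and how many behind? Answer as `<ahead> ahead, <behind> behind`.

Reachable from F: {A, B, C, D, E, F, G, H, K, L, M, N}.
Reachable from I: {B, C, D, E, G, H, I, K, L, M, N}.
Only in F's history (ahead): {A, F} — 2.
Only in I's history (behind): {I} — 1.

2 ahead, 1 behind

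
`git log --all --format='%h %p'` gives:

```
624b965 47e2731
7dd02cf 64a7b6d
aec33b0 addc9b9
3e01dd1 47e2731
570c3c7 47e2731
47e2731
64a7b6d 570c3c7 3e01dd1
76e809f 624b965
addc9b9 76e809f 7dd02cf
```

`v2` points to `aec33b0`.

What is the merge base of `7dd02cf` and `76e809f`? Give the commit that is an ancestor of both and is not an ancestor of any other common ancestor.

47e2731

Ancestors of 7dd02cf: {3e01dd1, 47e2731, 570c3c7, 64a7b6d, 7dd02cf}.
Ancestors of 76e809f: {47e2731, 624b965, 76e809f}.
Common ancestors: {47e2731}.
The only common ancestor is 47e2731, so it is the merge base.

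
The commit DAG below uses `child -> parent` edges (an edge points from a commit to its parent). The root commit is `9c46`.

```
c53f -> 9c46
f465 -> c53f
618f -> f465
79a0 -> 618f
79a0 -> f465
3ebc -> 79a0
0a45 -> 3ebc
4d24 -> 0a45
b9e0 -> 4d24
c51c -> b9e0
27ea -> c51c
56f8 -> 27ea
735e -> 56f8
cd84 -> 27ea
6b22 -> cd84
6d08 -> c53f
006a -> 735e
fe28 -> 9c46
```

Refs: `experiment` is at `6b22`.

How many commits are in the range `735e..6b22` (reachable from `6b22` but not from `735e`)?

2

Reachable from 6b22: {0a45, 27ea, 3ebc, 4d24, 618f, 6b22, 79a0, 9c46, b9e0, c51c, c53f, cd84, f465}.
Reachable from 735e: {0a45, 27ea, 3ebc, 4d24, 56f8, 618f, 735e, 79a0, 9c46, b9e0, c51c, c53f, f465}.
In 6b22's history but not 735e's: {6b22, cd84} — 2 commits.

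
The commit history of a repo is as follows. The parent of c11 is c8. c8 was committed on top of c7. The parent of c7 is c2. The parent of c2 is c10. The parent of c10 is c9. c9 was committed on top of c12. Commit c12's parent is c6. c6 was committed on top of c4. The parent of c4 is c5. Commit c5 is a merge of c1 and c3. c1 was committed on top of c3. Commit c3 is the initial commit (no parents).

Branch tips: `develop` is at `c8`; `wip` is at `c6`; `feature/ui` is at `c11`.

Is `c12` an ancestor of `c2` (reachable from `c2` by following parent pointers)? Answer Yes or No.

Yes

Ancestors of c2 (commits reachable by following parents): {c1, c10, c12, c2, c3, c4, c5, c6, c9}.
c12 is in that set, so it is an ancestor of c2.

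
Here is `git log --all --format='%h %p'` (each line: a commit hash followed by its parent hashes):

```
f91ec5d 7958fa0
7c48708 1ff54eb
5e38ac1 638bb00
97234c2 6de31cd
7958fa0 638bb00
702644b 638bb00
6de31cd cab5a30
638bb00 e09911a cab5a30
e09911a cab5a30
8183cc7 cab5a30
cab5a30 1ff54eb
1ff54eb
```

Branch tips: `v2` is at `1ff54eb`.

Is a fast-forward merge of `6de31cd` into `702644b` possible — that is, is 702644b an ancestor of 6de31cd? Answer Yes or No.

A fast-forward from 702644b to 6de31cd is possible iff 702644b is an ancestor of 6de31cd.
Ancestors of 6de31cd: {1ff54eb, 6de31cd, cab5a30}.
702644b is not among them, so fast-forward is not possible.

No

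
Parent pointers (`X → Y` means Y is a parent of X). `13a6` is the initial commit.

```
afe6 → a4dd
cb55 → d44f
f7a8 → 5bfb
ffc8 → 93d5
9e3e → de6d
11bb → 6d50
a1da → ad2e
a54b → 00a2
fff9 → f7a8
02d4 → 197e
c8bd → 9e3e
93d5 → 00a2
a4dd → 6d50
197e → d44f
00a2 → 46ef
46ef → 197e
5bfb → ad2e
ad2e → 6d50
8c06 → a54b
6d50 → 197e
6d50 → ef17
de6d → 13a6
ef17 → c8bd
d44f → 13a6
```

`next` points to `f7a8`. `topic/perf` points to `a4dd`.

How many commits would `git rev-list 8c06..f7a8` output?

Reachable from f7a8: {13a6, 197e, 5bfb, 6d50, 9e3e, ad2e, c8bd, d44f, de6d, ef17, f7a8}.
Reachable from 8c06: {00a2, 13a6, 197e, 46ef, 8c06, a54b, d44f}.
In f7a8's history but not 8c06's: {5bfb, 6d50, 9e3e, ad2e, c8bd, de6d, ef17, f7a8} — 8 commits.

8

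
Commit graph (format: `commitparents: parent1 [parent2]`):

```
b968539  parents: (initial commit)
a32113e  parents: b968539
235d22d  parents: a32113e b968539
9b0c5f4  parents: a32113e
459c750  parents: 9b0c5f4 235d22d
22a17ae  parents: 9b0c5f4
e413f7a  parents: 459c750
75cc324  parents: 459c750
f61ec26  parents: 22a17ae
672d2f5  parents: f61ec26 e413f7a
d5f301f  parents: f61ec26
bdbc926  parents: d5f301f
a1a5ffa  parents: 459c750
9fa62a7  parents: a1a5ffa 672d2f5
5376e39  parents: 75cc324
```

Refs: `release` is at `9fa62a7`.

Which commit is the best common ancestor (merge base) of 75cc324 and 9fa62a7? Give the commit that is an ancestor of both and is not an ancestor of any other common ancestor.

459c750

Ancestors of 75cc324: {235d22d, 459c750, 75cc324, 9b0c5f4, a32113e, b968539}.
Ancestors of 9fa62a7: {22a17ae, 235d22d, 459c750, 672d2f5, 9b0c5f4, 9fa62a7, a1a5ffa, a32113e, b968539, e413f7a, f61ec26}.
Common ancestors: {235d22d, 459c750, 9b0c5f4, a32113e, b968539}.
Among these, 459c750 is not an ancestor of any other common ancestor — it is the merge base.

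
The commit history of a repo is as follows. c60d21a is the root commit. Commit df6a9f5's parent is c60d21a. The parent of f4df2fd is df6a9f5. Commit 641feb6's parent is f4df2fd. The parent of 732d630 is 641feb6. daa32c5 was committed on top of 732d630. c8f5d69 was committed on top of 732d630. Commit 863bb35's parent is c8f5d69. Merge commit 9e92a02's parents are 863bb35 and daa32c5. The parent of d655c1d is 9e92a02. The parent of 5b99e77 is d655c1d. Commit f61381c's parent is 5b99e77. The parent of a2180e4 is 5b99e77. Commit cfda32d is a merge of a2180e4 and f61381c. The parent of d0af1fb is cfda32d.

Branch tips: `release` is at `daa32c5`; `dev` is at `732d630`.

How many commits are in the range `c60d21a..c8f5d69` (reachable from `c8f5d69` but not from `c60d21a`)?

Reachable from c8f5d69: {641feb6, 732d630, c60d21a, c8f5d69, df6a9f5, f4df2fd}.
Reachable from c60d21a: {c60d21a}.
In c8f5d69's history but not c60d21a's: {641feb6, 732d630, c8f5d69, df6a9f5, f4df2fd} — 5 commits.

5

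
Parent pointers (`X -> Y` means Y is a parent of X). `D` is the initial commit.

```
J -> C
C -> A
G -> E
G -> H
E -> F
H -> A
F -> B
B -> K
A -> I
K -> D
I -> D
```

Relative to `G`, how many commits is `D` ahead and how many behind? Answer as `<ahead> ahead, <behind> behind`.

Reachable from D: {D}.
Reachable from G: {A, B, D, E, F, G, H, I, K}.
Only in D's history (ahead): {} — 0.
Only in G's history (behind): {A, B, E, F, G, H, I, K} — 8.

0 ahead, 8 behind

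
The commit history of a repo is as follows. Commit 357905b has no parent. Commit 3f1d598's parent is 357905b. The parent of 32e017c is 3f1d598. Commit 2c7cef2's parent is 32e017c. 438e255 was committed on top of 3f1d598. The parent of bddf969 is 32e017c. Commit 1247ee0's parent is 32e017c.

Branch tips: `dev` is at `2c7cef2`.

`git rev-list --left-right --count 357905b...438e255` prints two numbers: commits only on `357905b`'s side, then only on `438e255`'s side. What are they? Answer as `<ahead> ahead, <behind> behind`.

0 ahead, 2 behind

Reachable from 357905b: {357905b}.
Reachable from 438e255: {357905b, 3f1d598, 438e255}.
Only in 357905b's history (ahead): {} — 0.
Only in 438e255's history (behind): {3f1d598, 438e255} — 2.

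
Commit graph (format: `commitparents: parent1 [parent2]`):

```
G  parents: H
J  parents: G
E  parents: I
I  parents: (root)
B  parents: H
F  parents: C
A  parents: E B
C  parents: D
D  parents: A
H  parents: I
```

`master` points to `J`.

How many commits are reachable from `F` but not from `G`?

Reachable from F: {A, B, C, D, E, F, H, I}.
Reachable from G: {G, H, I}.
In F's history but not G's: {A, B, C, D, E, F} — 6 commits.

6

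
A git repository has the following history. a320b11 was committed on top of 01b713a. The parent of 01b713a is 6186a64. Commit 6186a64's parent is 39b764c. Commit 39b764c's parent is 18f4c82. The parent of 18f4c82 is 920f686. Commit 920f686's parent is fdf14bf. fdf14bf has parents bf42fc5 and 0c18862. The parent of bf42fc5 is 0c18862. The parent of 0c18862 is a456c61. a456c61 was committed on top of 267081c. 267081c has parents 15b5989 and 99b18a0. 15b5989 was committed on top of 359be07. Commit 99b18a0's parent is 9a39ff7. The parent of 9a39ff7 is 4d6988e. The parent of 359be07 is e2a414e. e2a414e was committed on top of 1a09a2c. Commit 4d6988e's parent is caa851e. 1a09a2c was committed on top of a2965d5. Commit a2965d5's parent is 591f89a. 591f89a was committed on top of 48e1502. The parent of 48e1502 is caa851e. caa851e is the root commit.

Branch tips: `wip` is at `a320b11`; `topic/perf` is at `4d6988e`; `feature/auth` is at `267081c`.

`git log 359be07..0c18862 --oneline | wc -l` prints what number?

Reachable from 0c18862: {0c18862, 15b5989, 1a09a2c, 267081c, 359be07, 48e1502, 4d6988e, 591f89a, 99b18a0, 9a39ff7, a2965d5, a456c61, caa851e, e2a414e}.
Reachable from 359be07: {1a09a2c, 359be07, 48e1502, 591f89a, a2965d5, caa851e, e2a414e}.
In 0c18862's history but not 359be07's: {0c18862, 15b5989, 267081c, 4d6988e, 99b18a0, 9a39ff7, a456c61} — 7 commits.

7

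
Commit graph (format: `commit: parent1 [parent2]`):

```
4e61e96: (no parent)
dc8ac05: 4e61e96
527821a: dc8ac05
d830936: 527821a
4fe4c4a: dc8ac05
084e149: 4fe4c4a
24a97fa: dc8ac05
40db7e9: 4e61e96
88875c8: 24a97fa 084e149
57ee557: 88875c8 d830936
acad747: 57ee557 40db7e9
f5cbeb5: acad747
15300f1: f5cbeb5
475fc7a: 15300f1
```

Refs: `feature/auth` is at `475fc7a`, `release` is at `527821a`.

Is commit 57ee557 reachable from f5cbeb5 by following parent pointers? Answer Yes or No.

Ancestors of f5cbeb5 (commits reachable by following parents): {084e149, 24a97fa, 40db7e9, 4e61e96, 4fe4c4a, 527821a, 57ee557, 88875c8, acad747, d830936, dc8ac05, f5cbeb5}.
57ee557 is in that set, so it is an ancestor of f5cbeb5.

Yes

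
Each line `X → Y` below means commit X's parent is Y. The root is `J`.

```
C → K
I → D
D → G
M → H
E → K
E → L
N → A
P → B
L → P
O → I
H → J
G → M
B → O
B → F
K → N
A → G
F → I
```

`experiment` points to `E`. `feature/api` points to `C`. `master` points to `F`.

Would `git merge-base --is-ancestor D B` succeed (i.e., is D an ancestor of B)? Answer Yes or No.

Ancestors of B (commits reachable by following parents): {B, D, F, G, H, I, J, M, O}.
D is in that set, so it is an ancestor of B.

Yes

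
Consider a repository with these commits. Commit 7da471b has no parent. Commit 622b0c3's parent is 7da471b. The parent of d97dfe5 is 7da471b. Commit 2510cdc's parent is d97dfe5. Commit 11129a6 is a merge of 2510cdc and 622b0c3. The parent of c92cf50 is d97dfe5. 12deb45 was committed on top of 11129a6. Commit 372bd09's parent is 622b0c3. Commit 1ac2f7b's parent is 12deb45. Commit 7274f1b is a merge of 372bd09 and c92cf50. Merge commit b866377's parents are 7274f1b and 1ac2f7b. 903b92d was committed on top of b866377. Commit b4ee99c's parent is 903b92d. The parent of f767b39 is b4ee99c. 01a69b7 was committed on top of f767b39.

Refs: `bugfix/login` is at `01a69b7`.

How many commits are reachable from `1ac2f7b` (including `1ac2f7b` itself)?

7

Walking parent pointers from 1ac2f7b: reachable set = {11129a6, 12deb45, 1ac2f7b, 2510cdc, 622b0c3, 7da471b, d97dfe5}.
That is 7 commits.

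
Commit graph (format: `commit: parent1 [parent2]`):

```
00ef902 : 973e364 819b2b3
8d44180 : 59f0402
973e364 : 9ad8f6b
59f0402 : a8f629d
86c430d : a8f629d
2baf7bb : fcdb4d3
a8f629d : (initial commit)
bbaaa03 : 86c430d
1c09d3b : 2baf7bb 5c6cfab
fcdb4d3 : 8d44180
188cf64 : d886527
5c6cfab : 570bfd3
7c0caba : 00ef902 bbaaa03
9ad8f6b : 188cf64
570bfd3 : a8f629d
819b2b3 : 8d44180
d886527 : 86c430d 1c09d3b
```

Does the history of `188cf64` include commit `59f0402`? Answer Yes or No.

Yes

Ancestors of 188cf64 (commits reachable by following parents): {188cf64, 1c09d3b, 2baf7bb, 570bfd3, 59f0402, 5c6cfab, 86c430d, 8d44180, a8f629d, d886527, fcdb4d3}.
59f0402 is in that set, so it is an ancestor of 188cf64.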